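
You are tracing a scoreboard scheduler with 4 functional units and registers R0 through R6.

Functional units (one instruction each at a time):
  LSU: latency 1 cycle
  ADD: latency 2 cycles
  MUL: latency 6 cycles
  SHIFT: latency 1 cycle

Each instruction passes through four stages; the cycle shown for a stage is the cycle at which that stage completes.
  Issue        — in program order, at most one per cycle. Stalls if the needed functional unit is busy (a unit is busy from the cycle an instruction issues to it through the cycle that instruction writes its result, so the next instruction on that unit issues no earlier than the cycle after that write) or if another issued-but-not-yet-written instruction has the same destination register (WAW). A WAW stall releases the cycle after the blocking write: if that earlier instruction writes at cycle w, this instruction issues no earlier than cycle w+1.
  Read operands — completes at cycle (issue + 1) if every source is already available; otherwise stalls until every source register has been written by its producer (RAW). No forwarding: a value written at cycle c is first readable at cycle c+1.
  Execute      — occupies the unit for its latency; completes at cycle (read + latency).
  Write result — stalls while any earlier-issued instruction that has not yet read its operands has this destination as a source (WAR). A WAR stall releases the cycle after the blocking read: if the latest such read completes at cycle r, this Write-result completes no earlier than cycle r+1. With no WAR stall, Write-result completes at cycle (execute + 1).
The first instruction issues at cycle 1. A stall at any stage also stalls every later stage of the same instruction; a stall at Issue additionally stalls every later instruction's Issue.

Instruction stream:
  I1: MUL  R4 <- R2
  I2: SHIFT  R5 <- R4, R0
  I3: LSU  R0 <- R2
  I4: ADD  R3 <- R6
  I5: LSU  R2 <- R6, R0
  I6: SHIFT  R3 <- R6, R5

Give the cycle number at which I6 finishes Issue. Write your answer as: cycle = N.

cycle = 13

t=1  I1 dispatched to MUL
t=2  I1 operands ready; I2 dispatched to SHIFT
t=3  I3 dispatched to LSU
t=4  I3 operands ready; I4 dispatched to ADD
t=5  I3 complete; I4 operands ready
t=7  I4 complete
t=8  I1 complete; R3←I4
t=9  R4←I1
t=10  I2 operands ready
t=11  I2 complete; R0←I3
t=12  R5←I2; I5 dispatched to LSU
t=13  I5 operands ready; I6 dispatched to SHIFT
t=14  I5 complete; I6 operands ready
t=15  R2←I5; I6 complete
t=16  R3←I6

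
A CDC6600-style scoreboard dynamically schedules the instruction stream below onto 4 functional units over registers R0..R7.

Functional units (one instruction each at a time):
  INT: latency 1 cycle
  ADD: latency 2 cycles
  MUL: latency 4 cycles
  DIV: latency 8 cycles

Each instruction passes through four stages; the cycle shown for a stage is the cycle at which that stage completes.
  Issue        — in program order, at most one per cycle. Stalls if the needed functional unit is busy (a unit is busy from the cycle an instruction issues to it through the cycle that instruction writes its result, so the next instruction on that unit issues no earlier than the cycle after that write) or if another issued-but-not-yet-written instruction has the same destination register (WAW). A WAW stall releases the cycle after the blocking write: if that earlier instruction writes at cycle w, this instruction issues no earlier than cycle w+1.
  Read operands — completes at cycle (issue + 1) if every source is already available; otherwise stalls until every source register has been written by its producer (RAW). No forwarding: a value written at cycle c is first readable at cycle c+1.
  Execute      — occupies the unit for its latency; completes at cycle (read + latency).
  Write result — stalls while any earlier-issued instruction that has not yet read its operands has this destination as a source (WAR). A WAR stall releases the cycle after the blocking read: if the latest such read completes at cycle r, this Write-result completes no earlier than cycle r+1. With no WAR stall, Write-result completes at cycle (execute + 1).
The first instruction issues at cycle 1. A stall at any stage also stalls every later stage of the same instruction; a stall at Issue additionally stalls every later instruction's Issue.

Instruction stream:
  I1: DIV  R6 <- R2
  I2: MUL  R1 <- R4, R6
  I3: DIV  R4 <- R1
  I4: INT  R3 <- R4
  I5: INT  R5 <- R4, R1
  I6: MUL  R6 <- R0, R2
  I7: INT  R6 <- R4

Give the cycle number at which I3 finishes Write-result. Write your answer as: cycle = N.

cycle = 27

[I1] 1/2/10/11
[I2] 2/12/16/17  (RAW R6: wait I1 write@11)
[I3] 12/18/26/27  (struct: DIV busy until I1 writes@11; RAW R1: wait I2 write@17)
[I4] 13/28/29/30  (RAW R4: wait I3 write@27)
[I5] 31/32/33/34  (struct: INT busy until I4 writes@30)
[I6] 32/33/37/38
[I7] 39/40/41/42  (WAW R6: wait I6 write@38)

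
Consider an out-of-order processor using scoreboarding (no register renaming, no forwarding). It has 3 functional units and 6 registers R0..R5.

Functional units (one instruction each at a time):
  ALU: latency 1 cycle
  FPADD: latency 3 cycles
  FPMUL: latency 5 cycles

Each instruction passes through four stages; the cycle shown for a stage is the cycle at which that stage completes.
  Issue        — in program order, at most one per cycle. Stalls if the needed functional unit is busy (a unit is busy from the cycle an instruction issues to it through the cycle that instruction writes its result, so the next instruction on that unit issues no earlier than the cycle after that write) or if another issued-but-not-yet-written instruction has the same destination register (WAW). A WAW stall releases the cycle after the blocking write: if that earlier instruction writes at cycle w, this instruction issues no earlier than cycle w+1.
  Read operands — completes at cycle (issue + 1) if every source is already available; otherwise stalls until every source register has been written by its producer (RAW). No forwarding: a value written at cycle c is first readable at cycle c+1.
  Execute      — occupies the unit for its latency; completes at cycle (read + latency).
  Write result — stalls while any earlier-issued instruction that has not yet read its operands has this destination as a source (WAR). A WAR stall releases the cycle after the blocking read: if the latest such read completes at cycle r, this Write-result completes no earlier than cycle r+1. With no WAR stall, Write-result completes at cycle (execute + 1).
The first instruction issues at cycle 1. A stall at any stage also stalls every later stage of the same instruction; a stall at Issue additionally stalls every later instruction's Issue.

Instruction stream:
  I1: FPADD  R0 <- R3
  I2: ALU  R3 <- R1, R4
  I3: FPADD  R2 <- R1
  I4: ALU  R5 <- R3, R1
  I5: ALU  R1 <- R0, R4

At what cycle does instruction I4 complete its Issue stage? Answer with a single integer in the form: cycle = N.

cycle = 8

t=1  I1 issues→FPADD
t=2  I1 reads · I2 issues→ALU
t=3  I2 reads
t=4  I2 exec-done
t=5  I1 exec-done · I2 writes R3
t=6  I1 writes R0
t=7  I3 issues→FPADD
t=8  I3 reads · I4 issues→ALU
t=9  I4 reads
t=10  I4 exec-done
t=11  I3 exec-done · I4 writes R5
t=12  I3 writes R2 · I5 issues→ALU
t=13  I5 reads
t=14  I5 exec-done
t=15  I5 writes R1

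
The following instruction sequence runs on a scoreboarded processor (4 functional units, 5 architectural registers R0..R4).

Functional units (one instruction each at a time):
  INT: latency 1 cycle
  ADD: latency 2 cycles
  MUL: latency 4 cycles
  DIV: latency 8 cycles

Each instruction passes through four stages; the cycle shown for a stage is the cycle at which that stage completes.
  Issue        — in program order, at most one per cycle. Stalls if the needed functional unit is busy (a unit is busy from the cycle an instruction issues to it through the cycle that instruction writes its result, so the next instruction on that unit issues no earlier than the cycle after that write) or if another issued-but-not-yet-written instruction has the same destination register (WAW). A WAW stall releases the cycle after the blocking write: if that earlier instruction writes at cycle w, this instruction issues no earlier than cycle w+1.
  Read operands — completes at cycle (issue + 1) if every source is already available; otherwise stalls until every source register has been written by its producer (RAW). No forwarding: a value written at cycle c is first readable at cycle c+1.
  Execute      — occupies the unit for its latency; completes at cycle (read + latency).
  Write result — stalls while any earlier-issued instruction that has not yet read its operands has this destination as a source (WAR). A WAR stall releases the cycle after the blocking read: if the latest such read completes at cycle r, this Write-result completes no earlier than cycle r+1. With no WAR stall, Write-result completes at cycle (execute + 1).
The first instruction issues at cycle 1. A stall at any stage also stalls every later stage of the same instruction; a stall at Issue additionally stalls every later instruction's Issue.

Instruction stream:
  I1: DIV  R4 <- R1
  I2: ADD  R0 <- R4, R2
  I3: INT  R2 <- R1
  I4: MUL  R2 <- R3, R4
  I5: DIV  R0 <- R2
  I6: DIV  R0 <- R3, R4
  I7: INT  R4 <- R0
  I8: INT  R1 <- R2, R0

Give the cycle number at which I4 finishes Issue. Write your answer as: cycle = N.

1) issue 1, read 2, done 10, write 11
2) issue 2, read 12, done 14, write 15  <RAW R4: wait I1 write@11>
3) issue 3, read 4, done 5, write 13  <WAR R2: wait I2 read@12>
4) issue 14, read 15, done 19, write 20  <WAW R2: wait I3 write@13>
5) issue 16, read 21, done 29, write 30  <WAW R0: wait I2 write@15 / RAW R2: wait I4 write@20>
6) issue 31, read 32, done 40, write 41  <struct: DIV busy until I5 writes@30>
7) issue 32, read 42, done 43, write 44  <RAW R0: wait I6 write@41>
8) issue 45, read 46, done 47, write 48  <struct: INT busy until I7 writes@44>

cycle = 14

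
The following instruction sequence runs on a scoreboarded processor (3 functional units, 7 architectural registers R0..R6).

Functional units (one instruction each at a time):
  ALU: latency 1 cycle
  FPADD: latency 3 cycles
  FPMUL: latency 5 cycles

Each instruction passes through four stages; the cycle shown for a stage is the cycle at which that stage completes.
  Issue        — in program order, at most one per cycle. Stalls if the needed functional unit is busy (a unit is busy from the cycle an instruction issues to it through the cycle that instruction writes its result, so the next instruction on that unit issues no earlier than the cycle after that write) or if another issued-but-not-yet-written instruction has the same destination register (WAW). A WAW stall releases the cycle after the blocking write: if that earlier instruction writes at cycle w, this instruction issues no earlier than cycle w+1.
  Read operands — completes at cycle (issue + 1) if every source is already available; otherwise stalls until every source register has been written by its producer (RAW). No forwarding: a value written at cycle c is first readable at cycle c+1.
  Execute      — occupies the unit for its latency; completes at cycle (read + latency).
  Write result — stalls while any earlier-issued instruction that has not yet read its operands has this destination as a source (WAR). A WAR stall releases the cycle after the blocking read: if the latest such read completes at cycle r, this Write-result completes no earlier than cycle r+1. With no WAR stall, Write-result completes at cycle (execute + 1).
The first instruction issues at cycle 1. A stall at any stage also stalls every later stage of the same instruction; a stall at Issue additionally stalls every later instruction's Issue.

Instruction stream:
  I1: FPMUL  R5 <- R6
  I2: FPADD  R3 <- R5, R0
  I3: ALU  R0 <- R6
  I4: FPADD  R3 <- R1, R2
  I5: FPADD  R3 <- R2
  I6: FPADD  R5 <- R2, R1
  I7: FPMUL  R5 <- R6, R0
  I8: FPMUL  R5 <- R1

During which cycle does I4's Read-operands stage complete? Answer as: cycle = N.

cycle = 15

t=1  issue I1 (FPMUL)
t=2  I1 read-ops, issue I2 (FPADD)
t=3  issue I3 (ALU)
t=4  I3 read-ops
t=5  I3 finished on ALU
t=7  I1 finished on FPMUL
t=8  I1→R5
t=9  I2 read-ops
t=10  I3→R0
t=12  I2 finished on FPADD
t=13  I2→R3
t=14  issue I4 (FPADD)
t=15  I4 read-ops
t=18  I4 finished on FPADD
t=19  I4→R3
t=20  issue I5 (FPADD)
t=21  I5 read-ops
t=24  I5 finished on FPADD
t=25  I5→R3
t=26  issue I6 (FPADD)
t=27  I6 read-ops
t=30  I6 finished on FPADD
t=31  I6→R5
t=32  issue I7 (FPMUL)
t=33  I7 read-ops
t=38  I7 finished on FPMUL
t=39  I7→R5
t=40  issue I8 (FPMUL)
t=41  I8 read-ops
t=46  I8 finished on FPMUL
t=47  I8→R5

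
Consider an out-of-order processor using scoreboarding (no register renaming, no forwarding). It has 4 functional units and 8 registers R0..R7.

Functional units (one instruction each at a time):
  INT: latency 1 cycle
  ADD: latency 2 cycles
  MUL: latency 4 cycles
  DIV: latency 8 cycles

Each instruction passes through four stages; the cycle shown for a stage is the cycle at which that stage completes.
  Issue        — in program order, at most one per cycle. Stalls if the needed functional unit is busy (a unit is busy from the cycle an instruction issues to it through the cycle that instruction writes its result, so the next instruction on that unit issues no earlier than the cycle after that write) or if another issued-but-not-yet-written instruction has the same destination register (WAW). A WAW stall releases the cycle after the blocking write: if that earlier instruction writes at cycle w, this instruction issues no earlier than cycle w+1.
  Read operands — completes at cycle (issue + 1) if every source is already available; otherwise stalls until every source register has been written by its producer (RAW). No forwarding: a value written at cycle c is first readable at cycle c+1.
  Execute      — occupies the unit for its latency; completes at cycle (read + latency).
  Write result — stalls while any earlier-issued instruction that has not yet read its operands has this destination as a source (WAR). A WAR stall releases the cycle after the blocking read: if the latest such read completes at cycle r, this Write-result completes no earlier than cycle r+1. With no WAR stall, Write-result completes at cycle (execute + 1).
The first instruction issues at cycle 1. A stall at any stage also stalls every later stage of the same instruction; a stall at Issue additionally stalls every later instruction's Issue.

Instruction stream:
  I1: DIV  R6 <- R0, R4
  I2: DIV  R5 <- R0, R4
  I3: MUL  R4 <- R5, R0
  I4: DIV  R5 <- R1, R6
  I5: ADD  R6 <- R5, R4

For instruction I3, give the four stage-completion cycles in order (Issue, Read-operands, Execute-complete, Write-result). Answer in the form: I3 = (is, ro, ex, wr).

[1] issue I1 (DIV)
[2] I1 read-ops
[10] I1 finished on DIV
[11] I1→R6
[12] issue I2 (DIV)
[13] I2 read-ops; issue I3 (MUL)
[21] I2 finished on DIV
[22] I2→R5
[23] I3 read-ops; issue I4 (DIV)
[24] I4 read-ops; issue I5 (ADD)
[27] I3 finished on MUL
[28] I3→R4
[32] I4 finished on DIV
[33] I4→R5
[34] I5 read-ops
[36] I5 finished on ADD
[37] I5→R6

I3 = (13, 23, 27, 28)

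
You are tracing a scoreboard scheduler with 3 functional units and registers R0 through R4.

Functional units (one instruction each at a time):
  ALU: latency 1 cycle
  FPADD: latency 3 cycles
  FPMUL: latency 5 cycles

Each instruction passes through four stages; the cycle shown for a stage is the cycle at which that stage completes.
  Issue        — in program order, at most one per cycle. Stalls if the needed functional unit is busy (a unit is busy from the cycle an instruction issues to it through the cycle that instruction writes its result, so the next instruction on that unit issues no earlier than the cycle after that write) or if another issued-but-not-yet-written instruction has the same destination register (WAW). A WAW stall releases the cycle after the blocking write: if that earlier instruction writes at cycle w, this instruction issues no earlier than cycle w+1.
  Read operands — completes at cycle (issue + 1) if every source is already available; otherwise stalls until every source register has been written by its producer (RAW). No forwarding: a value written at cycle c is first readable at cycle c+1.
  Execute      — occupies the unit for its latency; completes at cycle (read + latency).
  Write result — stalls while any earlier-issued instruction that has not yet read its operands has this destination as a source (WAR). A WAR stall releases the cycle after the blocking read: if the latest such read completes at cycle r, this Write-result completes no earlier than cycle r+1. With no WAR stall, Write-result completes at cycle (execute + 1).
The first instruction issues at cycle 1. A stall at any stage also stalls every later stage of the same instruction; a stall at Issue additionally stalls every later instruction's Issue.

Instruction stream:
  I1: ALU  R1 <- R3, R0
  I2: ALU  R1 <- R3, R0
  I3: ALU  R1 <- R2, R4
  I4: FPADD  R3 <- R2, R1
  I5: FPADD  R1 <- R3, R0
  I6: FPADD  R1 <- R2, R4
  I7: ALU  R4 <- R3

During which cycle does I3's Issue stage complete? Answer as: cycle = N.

  I1 | 1 | 2 | 3 | 4
  I2 | 5 | 6 | 7 | 8   struct: ALU busy until I1 writes@4
  I3 | 9 | 10 | 11 | 12   struct: ALU busy until I2 writes@8
  I4 | 10 | 13 | 16 | 17   RAW R1: wait I3 write@12
  I5 | 18 | 19 | 22 | 23   struct: FPADD busy until I4 writes@17
  I6 | 24 | 25 | 28 | 29   struct: FPADD busy until I5 writes@23
  I7 | 25 | 26 | 27 | 28

cycle = 9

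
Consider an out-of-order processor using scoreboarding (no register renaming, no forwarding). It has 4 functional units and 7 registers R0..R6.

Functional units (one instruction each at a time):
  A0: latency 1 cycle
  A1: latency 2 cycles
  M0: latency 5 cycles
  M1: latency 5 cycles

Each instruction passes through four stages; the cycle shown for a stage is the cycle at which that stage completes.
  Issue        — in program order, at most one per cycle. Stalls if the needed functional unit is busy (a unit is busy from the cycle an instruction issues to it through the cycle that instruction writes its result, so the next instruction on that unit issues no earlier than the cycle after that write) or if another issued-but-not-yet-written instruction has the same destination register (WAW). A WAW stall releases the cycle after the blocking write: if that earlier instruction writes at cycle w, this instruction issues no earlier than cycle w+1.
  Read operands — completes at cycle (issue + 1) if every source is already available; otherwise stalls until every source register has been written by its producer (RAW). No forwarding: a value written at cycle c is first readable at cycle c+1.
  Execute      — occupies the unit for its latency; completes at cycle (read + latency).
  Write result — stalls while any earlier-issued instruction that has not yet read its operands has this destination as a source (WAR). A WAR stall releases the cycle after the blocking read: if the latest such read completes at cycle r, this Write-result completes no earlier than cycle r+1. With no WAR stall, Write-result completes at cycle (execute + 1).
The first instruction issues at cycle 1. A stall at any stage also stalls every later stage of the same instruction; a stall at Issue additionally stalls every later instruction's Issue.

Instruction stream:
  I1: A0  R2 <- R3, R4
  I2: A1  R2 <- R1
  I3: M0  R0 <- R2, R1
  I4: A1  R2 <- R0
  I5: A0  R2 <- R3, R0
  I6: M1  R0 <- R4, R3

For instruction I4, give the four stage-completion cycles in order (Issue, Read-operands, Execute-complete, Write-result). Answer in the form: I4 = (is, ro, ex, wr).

cycle 1: I1 dispatched to A0
cycle 2: I1 operands ready
cycle 3: I1 complete
cycle 4: R2←I1
cycle 5: I2 dispatched to A1
cycle 6: I2 operands ready · I3 dispatched to M0
cycle 8: I2 complete
cycle 9: R2←I2
cycle 10: I3 operands ready · I4 dispatched to A1
cycle 15: I3 complete
cycle 16: R0←I3
cycle 17: I4 operands ready
cycle 19: I4 complete
cycle 20: R2←I4
cycle 21: I5 dispatched to A0
cycle 22: I5 operands ready · I6 dispatched to M1
cycle 23: I5 complete · I6 operands ready
cycle 24: R2←I5
cycle 28: I6 complete
cycle 29: R0←I6

I4 = (10, 17, 19, 20)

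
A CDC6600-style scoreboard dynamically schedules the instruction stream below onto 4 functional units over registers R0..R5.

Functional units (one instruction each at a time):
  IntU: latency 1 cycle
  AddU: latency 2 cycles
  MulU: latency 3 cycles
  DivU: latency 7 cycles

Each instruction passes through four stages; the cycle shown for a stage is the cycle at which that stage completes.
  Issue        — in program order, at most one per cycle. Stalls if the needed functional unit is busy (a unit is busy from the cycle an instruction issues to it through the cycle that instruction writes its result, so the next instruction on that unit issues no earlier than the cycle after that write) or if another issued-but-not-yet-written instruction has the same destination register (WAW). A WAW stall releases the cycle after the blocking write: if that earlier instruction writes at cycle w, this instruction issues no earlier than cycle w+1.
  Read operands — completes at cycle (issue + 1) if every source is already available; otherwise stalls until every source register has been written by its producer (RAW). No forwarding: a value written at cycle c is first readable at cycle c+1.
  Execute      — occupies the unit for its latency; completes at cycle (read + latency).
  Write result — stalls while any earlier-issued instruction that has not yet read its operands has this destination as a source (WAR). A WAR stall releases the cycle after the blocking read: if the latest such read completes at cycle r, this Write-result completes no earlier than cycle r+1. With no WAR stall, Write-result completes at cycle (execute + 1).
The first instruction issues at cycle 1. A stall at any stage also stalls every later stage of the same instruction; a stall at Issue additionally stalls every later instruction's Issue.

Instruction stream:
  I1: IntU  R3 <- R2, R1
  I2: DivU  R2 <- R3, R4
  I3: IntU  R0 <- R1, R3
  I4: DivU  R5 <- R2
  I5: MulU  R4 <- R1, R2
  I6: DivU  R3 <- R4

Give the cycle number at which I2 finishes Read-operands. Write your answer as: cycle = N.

I1 -> (1, 2, 3, 4)
I2 -> (2, 5, 12, 13)  // RAW R3: wait I1 write@4
I3 -> (5, 6, 7, 8)  // struct: IntU busy until I1 writes@4
I4 -> (14, 15, 22, 23)  // struct: DivU busy until I2 writes@13
I5 -> (15, 16, 19, 20)
I6 -> (24, 25, 32, 33)  // struct: DivU busy until I4 writes@23

cycle = 5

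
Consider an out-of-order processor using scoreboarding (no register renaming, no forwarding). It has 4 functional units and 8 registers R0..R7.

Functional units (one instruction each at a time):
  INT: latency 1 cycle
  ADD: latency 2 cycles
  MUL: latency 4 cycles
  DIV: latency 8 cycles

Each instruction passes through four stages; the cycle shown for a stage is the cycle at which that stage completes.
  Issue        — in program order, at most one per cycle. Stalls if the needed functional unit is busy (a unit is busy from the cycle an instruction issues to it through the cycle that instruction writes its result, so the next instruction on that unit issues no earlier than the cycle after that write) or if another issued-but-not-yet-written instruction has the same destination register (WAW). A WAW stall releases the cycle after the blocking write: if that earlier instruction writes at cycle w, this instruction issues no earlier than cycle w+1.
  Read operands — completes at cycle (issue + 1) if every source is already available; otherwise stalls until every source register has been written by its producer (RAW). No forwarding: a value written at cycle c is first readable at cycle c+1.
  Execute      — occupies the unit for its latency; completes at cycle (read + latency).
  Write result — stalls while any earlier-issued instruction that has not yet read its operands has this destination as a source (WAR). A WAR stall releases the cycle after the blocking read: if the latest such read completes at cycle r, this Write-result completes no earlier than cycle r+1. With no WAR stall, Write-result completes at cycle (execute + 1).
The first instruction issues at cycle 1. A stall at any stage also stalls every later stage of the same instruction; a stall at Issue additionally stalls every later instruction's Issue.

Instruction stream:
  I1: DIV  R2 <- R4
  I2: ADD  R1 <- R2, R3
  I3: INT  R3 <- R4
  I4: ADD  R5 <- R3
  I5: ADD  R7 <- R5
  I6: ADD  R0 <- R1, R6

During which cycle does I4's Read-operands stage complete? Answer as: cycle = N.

[1] I1→DIV
[2] I1 RO | I2→ADD
[3] I3→INT
[4] I3 RO
[5] I3 EX
[10] I1 EX
[11] I1 WR R2
[12] I2 RO
[13] I3 WR R3
[14] I2 EX
[15] I2 WR R1
[16] I4→ADD
[17] I4 RO
[19] I4 EX
[20] I4 WR R5
[21] I5→ADD
[22] I5 RO
[24] I5 EX
[25] I5 WR R7
[26] I6→ADD
[27] I6 RO
[29] I6 EX
[30] I6 WR R0

cycle = 17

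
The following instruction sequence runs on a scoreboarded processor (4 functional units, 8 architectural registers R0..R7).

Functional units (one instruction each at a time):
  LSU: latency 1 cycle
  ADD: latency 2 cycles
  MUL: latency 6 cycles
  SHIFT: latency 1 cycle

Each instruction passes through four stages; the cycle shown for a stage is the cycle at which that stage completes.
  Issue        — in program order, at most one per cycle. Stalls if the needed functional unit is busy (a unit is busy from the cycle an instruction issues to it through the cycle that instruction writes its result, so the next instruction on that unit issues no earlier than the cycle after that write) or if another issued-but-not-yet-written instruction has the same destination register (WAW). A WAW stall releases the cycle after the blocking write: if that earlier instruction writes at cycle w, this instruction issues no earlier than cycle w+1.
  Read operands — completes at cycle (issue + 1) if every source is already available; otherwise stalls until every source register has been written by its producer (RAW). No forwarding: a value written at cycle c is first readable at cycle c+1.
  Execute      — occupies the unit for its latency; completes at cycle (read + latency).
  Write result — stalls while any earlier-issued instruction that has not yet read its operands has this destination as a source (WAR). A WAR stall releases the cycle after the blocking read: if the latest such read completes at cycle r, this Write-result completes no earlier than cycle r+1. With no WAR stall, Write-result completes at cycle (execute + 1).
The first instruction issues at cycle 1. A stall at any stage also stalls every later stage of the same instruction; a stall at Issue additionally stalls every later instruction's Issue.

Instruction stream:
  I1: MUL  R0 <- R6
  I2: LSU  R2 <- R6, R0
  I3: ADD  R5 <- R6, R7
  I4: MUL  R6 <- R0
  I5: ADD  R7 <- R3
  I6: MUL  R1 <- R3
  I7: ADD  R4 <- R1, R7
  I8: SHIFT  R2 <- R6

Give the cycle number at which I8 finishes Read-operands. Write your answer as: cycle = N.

I1  is:1  ro:2  ex:8  wr:9
I2  is:2  ro:10  ex:11  wr:12  — RAW R0: wait I1 write@9
I3  is:3  ro:4  ex:6  wr:7
I4  is:10  ro:11  ex:17  wr:18  — struct: MUL busy until I1 writes@9
I5  is:11  ro:12  ex:14  wr:15
I6  is:19  ro:20  ex:26  wr:27  — struct: MUL busy until I4 writes@18
I7  is:20  ro:28  ex:30  wr:31  — RAW R1: wait I6 write@27
I8  is:21  ro:22  ex:23  wr:24

cycle = 22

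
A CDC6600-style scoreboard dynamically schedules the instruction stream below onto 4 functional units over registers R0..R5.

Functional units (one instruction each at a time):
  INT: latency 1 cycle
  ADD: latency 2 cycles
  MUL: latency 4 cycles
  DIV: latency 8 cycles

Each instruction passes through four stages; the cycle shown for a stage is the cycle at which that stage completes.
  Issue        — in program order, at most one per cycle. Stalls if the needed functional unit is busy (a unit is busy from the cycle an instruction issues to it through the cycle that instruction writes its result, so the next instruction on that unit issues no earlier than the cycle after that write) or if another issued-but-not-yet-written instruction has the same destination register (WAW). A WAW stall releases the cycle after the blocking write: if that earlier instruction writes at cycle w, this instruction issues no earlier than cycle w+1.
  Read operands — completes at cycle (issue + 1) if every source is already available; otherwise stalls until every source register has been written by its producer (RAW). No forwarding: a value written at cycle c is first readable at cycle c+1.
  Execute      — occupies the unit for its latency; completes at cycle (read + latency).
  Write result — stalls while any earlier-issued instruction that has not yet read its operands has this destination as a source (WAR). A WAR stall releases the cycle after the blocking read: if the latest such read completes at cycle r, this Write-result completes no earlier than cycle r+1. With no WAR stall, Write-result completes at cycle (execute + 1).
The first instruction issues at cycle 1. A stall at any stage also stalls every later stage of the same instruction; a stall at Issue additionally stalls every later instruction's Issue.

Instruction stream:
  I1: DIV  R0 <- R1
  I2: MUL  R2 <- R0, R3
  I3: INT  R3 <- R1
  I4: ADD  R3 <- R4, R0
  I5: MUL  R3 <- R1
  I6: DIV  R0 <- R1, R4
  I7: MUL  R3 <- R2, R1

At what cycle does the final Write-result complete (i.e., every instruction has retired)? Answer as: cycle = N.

cycle = 32

t=1  I1 issues→DIV
t=2  I1 reads; I2 issues→MUL
t=3  I3 issues→INT
t=4  I3 reads
t=5  I3 exec-done
t=10  I1 exec-done
t=11  I1 writes R0
t=12  I2 reads
t=13  I3 writes R3
t=14  I4 issues→ADD
t=15  I4 reads
t=16  I2 exec-done
t=17  I2 writes R2; I4 exec-done
t=18  I4 writes R3
t=19  I5 issues→MUL
t=20  I5 reads; I6 issues→DIV
t=21  I6 reads
t=24  I5 exec-done
t=25  I5 writes R3
t=26  I7 issues→MUL
t=27  I7 reads
t=29  I6 exec-done
t=30  I6 writes R0
t=31  I7 exec-done
t=32  I7 writes R3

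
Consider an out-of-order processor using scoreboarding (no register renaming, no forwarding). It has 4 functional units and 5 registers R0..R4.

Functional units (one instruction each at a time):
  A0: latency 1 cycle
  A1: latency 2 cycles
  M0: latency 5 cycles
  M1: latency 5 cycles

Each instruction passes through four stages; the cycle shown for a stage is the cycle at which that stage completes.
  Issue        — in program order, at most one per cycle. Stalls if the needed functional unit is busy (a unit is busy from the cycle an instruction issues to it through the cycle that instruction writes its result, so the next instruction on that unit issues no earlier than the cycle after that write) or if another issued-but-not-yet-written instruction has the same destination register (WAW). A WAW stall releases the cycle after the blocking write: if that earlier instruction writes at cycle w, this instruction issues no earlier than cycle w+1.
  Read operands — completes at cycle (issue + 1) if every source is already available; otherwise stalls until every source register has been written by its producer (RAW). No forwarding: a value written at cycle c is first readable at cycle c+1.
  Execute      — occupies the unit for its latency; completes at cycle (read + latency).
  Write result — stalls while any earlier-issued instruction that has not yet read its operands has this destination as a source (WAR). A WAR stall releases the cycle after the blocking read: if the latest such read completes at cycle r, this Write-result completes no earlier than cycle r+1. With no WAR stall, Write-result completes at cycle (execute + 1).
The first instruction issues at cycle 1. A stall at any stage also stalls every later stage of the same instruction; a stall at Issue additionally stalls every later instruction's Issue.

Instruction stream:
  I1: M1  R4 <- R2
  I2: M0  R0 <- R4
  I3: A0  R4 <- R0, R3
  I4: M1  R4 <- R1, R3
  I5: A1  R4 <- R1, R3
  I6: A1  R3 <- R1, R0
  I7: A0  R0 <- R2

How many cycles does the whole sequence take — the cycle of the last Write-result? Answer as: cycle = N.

c1: I1→M1
c2: I1 RO, I2→M0
c7: I1 EX
c8: I1 WR R4
c9: I2 RO, I3→A0
c14: I2 EX
c15: I2 WR R0
c16: I3 RO
c17: I3 EX
c18: I3 WR R4
c19: I4→M1
c20: I4 RO
c25: I4 EX
c26: I4 WR R4
c27: I5→A1
c28: I5 RO
c30: I5 EX
c31: I5 WR R4
c32: I6→A1
c33: I6 RO, I7→A0
c34: I7 RO
c35: I6 EX, I7 EX
c36: I6 WR R3, I7 WR R0

cycle = 36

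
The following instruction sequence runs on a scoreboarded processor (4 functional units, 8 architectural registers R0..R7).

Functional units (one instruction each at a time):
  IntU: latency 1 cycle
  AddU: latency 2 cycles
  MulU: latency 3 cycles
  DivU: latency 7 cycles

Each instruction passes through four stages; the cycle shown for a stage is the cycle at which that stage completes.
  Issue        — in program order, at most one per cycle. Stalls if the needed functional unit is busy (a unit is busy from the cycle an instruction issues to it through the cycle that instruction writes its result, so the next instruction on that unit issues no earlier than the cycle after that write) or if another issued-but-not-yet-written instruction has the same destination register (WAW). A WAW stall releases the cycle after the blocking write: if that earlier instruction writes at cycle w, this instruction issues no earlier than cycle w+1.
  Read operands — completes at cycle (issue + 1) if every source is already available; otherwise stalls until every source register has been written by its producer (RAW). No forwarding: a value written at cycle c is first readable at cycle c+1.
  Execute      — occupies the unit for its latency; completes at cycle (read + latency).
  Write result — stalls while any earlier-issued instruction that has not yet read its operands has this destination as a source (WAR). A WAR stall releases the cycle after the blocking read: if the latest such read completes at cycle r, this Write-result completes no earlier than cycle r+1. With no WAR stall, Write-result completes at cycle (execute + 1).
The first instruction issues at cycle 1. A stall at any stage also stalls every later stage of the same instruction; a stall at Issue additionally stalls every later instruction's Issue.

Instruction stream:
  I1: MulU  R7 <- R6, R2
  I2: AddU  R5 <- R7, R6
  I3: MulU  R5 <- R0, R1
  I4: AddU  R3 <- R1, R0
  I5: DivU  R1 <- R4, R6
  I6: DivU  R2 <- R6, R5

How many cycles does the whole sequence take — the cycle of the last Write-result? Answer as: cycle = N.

[1] issue I1 (MulU)
[2] I1 read-ops; issue I2 (AddU)
[5] I1 finished on MulU
[6] I1→R7
[7] I2 read-ops
[9] I2 finished on AddU
[10] I2→R5
[11] issue I3 (MulU)
[12] I3 read-ops; issue I4 (AddU)
[13] I4 read-ops; issue I5 (DivU)
[14] I5 read-ops
[15] I3 finished on MulU; I4 finished on AddU
[16] I3→R5; I4→R3
[21] I5 finished on DivU
[22] I5→R1
[23] issue I6 (DivU)
[24] I6 read-ops
[31] I6 finished on DivU
[32] I6→R2

cycle = 32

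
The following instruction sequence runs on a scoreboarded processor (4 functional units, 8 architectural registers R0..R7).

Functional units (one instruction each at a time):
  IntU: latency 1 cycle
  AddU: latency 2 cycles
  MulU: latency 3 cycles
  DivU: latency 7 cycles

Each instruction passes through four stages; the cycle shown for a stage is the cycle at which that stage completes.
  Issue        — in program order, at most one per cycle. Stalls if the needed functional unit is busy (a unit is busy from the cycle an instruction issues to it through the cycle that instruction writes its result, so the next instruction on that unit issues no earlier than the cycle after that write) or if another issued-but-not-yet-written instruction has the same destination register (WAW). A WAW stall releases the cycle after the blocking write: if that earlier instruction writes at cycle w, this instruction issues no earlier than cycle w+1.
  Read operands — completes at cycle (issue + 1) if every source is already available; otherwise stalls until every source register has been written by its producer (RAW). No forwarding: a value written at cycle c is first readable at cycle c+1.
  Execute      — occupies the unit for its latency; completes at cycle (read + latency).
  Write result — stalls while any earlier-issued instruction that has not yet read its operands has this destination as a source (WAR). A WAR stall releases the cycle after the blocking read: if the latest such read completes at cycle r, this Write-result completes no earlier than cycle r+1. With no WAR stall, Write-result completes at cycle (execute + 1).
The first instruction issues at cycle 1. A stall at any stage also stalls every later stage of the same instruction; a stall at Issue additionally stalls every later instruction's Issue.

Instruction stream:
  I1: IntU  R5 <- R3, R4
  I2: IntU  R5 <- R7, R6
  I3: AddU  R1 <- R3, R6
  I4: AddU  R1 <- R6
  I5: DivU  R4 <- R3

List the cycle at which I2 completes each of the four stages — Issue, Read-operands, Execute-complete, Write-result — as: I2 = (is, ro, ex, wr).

cycle 1: I1→IntU
cycle 2: I1 RO
cycle 3: I1 EX
cycle 4: I1 WR R5
cycle 5: I2→IntU
cycle 6: I2 RO | I3→AddU
cycle 7: I2 EX | I3 RO
cycle 8: I2 WR R5
cycle 9: I3 EX
cycle 10: I3 WR R1
cycle 11: I4→AddU
cycle 12: I4 RO | I5→DivU
cycle 13: I5 RO
cycle 14: I4 EX
cycle 15: I4 WR R1
cycle 20: I5 EX
cycle 21: I5 WR R4

I2 = (5, 6, 7, 8)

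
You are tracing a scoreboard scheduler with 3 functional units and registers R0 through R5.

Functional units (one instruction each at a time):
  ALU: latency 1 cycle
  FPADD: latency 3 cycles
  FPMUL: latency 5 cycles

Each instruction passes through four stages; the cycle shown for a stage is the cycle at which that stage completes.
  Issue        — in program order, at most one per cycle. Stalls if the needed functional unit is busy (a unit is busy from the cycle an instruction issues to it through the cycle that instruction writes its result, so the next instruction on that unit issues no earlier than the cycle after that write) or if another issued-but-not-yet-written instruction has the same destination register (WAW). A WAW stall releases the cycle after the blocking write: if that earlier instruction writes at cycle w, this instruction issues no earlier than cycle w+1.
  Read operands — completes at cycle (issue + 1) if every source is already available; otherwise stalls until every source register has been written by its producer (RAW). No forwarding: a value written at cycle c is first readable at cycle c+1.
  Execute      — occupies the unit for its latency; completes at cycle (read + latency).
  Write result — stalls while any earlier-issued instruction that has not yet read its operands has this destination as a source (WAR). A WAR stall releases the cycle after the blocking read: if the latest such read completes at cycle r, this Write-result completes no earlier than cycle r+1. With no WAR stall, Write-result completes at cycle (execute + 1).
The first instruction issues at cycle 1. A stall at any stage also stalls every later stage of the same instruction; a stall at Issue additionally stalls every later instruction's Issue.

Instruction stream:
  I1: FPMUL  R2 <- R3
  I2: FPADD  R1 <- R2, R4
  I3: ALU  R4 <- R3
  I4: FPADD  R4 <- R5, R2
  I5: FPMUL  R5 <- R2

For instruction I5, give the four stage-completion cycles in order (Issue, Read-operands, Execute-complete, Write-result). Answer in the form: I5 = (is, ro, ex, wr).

I1 -> (1, 2, 7, 8)
I2 -> (2, 9, 12, 13)  // RAW R2: wait I1 write@8
I3 -> (3, 4, 5, 10)  // WAR R4: wait I2 read@9
I4 -> (14, 15, 18, 19)  // struct: FPADD busy until I2 writes@13
I5 -> (15, 16, 21, 22)

I5 = (15, 16, 21, 22)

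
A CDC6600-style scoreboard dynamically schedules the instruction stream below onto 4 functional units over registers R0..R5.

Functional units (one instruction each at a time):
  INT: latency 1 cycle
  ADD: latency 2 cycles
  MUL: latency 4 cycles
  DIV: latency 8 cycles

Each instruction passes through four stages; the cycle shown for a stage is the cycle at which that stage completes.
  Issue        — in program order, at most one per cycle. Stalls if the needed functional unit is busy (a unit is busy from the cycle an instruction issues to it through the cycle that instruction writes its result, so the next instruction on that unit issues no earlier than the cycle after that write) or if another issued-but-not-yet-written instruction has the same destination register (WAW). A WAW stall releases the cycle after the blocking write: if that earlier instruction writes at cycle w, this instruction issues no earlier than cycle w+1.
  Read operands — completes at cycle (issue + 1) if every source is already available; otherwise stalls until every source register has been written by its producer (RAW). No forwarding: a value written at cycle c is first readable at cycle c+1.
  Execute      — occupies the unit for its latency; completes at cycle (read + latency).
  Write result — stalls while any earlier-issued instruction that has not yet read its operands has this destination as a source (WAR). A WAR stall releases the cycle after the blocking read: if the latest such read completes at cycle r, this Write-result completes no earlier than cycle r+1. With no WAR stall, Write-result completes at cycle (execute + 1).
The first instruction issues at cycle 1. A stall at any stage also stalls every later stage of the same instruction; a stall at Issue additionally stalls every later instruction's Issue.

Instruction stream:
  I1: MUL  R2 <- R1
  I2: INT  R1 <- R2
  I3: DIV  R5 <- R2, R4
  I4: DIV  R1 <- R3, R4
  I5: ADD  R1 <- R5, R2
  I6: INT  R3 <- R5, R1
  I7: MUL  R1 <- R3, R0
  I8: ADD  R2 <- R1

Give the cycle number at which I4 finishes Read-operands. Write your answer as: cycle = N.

cycle = 19

[I1] 1/2/6/7
[I2] 2/8/9/10  (RAW R2: wait I1 write@7)
[I3] 3/8/16/17  (RAW R2: wait I1 write@7)
[I4] 18/19/27/28  (struct: DIV busy until I3 writes@17)
[I5] 29/30/32/33  (WAW R1: wait I4 write@28)
[I6] 30/34/35/36  (RAW R1: wait I5 write@33)
[I7] 34/37/41/42  (WAW R1: wait I5 write@33; RAW R3: wait I6 write@36)
[I8] 35/43/45/46  (RAW R1: wait I7 write@42)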